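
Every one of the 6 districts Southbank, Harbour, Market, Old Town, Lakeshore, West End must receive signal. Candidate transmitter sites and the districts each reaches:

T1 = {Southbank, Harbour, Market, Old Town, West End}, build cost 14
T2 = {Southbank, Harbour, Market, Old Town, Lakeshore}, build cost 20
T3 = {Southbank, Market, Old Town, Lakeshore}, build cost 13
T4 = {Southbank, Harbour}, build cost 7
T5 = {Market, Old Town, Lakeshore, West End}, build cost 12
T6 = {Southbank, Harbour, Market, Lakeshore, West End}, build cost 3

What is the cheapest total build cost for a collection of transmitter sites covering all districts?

T5, T6 cover every district at build cost 12 + 3 = 15.
Any cover uses at least 2 transmitter sites; among all covering selections none totals below 15.

15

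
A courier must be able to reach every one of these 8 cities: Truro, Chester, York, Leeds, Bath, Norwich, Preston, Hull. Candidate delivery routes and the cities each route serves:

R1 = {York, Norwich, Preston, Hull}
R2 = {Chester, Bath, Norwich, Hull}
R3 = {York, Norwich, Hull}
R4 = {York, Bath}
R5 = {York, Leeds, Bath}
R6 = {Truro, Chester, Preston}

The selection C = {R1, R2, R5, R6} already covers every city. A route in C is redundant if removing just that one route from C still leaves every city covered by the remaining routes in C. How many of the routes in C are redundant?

Drop R1: the rest still cover every city — redundant.
Drop R2: the rest still cover every city — redundant.
Drop R5: Leeds uncovered — not redundant.
Drop R6: Truro uncovered — not redundant.
2 redundant: R1, R2.

2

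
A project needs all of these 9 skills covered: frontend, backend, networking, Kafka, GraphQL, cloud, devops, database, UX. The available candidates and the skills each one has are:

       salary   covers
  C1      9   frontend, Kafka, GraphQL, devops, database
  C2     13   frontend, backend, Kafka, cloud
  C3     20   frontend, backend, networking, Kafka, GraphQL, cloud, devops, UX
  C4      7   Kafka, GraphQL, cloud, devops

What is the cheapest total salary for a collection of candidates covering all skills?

C1, C3 cover every skill at salary 9 + 20 = 29.
Any cover uses at least 2 candidates; among all covering selections none totals below 29.

29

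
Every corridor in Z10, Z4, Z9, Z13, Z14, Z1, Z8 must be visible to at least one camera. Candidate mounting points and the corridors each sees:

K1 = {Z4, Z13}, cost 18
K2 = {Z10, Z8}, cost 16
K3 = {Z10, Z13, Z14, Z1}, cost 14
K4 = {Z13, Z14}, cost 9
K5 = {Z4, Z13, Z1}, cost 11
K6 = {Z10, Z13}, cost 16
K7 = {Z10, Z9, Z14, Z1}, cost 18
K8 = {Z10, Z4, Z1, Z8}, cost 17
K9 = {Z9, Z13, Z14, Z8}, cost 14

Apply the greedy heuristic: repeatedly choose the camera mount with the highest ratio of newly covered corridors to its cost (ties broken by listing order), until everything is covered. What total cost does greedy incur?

39

Pick 1: K3 adds 4 new (Z10, Z13, Z14, Z1) at cost 14 (ratio 4/14).
Pick 2: K9 adds 2 new (Z9, Z8) at cost 14 (ratio 2/14).
Pick 3: K5 adds 1 new (Z4) at cost 11 (ratio 1/11).
Greedy total cost: 14 + 14 + 11 = 39. (The true optimum is 31, so greedy overshoots here.)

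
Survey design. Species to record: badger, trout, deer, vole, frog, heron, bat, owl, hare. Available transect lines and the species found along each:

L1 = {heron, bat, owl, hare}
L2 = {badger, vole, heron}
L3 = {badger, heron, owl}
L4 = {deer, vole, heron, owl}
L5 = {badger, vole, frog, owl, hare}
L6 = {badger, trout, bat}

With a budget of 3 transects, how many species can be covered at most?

Choosing L4, L5, L6 covers {badger, trout, deer, vole, frog, heron, bat, owl, hare} — 9 species.
That is all 9 species.

9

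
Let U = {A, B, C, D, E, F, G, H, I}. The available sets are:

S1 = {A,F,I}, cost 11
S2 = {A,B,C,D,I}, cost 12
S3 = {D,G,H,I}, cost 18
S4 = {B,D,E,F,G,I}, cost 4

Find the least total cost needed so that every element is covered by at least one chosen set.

34

S2, S3, S4 cover every element at cost 12 + 18 + 4 = 34.
Any cover uses at least 3 sets; among all covering selections none totals below 34.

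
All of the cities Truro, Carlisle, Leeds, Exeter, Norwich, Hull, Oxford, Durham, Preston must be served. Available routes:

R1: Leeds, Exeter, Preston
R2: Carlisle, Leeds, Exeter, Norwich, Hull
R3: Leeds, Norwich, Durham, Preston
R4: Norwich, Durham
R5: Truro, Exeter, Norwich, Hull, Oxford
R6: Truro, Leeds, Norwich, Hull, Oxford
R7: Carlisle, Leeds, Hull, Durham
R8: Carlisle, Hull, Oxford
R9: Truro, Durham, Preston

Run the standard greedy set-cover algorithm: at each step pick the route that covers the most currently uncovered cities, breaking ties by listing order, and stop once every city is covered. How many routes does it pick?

3

Pick 1: R2 covers 5 new cities (Carlisle, Leeds, Exeter, Norwich, Hull).
Pick 2: R9 covers 3 new cities (Truro, Durham, Preston).
Pick 3: R5 covers 1 new cities (Oxford).
Greedy uses 3 routes.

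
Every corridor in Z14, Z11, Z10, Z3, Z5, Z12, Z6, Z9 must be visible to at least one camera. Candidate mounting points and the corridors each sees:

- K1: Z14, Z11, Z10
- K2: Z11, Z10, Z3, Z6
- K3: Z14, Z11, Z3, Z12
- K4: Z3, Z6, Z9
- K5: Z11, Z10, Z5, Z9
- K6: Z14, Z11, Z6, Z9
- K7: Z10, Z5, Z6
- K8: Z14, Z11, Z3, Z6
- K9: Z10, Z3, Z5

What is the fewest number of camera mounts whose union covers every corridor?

K2, K3, K5 together cover {Z14, Z11, Z10, Z3, Z5, Z12, Z6, Z9} — every corridor.
No 2 of the 9 camera mounts cover everything (all 36 pairs fall short), so 3 is minimum.

3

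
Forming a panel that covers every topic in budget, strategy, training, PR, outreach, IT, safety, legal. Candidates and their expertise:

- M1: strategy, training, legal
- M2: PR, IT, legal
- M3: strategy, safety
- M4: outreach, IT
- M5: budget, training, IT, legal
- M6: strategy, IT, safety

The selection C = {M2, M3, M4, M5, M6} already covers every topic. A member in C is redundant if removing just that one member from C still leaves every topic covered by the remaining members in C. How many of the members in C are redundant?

Drop M2: PR uncovered — not redundant.
Drop M3: the rest still cover every topic — redundant.
Drop M4: outreach uncovered — not redundant.
Drop M5: budget, training uncovered — not redundant.
Drop M6: the rest still cover every topic — redundant.
2 redundant: M3, M6.

2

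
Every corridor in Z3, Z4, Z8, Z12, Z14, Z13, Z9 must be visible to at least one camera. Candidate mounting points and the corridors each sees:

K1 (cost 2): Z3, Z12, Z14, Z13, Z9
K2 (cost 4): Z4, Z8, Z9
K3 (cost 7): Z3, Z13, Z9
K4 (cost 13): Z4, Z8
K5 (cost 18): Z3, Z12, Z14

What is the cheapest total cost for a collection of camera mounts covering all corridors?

K1, K2 cover every corridor at cost 2 + 4 = 6.
Any cover uses at least 2 camera mounts; among all covering selections none totals below 6.

6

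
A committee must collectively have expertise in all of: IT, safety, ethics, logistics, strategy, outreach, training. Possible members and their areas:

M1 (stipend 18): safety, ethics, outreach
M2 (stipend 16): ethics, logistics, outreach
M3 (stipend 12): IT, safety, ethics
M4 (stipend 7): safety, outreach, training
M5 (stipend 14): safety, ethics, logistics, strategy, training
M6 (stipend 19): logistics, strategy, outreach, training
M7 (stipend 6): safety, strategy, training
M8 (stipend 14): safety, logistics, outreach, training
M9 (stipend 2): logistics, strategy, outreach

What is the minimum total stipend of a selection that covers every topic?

20

M3, M7, M9 cover every topic at stipend 12 + 6 + 2 = 20.
Any cover uses at least 2 members; among all covering selections none totals below 20.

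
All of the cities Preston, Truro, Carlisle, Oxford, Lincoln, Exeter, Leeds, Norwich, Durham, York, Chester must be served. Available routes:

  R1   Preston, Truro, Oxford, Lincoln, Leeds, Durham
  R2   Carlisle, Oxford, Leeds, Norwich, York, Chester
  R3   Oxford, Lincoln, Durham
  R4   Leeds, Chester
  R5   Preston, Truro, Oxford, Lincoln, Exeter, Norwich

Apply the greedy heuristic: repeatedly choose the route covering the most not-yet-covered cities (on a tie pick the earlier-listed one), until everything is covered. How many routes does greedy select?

Pick 1: R1 covers 6 new cities (Preston, Truro, Oxford, Lincoln, Leeds, Durham).
Pick 2: R2 covers 4 new cities (Carlisle, Norwich, York, Chester).
Pick 3: R5 covers 1 new cities (Exeter).
Greedy uses 3 routes.

3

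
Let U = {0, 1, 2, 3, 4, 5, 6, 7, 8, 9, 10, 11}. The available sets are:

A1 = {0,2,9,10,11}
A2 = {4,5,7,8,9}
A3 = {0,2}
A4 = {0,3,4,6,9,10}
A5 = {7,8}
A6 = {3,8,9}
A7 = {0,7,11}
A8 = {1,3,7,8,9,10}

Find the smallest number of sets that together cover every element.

4

A1, A2, A4, A8 together cover {0, 1, 2, 3, 4, 5, 6, 7, 8, 9, 10, 11} — every element.
No 3 of the 8 sets cover everything (all 56 triples fall short), so 4 is minimum.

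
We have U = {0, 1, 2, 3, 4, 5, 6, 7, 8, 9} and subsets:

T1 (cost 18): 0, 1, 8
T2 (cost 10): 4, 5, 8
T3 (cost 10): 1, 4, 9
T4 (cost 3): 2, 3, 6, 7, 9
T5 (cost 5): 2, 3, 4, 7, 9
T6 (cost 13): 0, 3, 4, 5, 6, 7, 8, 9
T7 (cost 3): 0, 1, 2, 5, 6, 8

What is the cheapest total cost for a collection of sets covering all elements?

T5, T7 cover every element at cost 5 + 3 = 8.
Any cover uses at least 2 sets; among all covering selections none totals below 8.
Greedy by coverage-per-cost would pick T7, T4, T5 for 11 — worse than the optimum 8.

8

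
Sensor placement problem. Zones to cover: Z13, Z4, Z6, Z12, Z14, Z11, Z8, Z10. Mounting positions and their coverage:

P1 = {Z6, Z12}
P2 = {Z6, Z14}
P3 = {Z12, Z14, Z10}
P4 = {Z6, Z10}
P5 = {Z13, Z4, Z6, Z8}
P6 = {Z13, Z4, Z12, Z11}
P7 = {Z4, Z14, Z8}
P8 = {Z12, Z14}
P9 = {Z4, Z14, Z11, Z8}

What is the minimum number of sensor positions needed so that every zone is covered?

P3, P5, P6 together cover {Z13, Z4, Z6, Z12, Z14, Z11, Z8, Z10} — every zone.
No 2 of the 9 sensor positions cover everything (all 36 pairs fall short), so 3 is minimum.

3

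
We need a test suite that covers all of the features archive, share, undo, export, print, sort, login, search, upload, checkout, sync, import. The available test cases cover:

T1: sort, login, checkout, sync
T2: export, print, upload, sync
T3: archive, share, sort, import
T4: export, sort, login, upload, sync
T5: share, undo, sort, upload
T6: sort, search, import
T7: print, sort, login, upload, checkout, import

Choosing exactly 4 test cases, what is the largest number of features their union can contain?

11

Choosing T1, T2, T3, T5 covers {archive, share, undo, export, print, sort, login, upload, checkout, sync, import} — 11 features.
No choice of 4 test cases does better; here search is left uncovered.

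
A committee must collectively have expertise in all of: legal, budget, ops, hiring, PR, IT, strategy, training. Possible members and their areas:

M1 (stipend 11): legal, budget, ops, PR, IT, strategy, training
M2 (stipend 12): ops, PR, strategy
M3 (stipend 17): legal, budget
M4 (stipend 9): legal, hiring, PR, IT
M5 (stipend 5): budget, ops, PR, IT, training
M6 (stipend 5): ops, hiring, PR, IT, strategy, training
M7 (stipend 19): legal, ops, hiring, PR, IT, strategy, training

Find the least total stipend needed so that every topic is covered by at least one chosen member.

M1, M6 cover every topic at stipend 11 + 5 = 16.
Any cover uses at least 2 members; among all covering selections none totals below 16.
Greedy by coverage-per-stipend would pick M6, M5, M4 for 19 — worse than the optimum 16.

16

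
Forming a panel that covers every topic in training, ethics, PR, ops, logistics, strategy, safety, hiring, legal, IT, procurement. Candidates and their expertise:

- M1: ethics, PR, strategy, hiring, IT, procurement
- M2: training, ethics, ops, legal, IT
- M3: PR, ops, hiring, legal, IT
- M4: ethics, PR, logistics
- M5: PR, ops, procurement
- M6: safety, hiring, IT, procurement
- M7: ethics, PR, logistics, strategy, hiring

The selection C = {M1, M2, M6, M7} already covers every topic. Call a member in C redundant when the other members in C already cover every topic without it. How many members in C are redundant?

Drop M1: the rest still cover every topic — redundant.
Drop M2: training, ops, legal uncovered — not redundant.
Drop M6: safety uncovered — not redundant.
Drop M7: logistics uncovered — not redundant.
1 redundant: M1.

1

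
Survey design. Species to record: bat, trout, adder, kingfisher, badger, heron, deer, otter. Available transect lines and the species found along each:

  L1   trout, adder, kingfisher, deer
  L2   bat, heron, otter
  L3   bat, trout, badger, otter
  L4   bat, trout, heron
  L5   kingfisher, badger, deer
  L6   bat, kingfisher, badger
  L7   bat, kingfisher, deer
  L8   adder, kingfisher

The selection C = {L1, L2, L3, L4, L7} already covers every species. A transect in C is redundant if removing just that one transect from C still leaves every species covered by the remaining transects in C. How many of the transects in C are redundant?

3

Drop L1: adder uncovered — not redundant.
Drop L2: the rest still cover every species — redundant.
Drop L3: badger uncovered — not redundant.
Drop L4: the rest still cover every species — redundant.
Drop L7: the rest still cover every species — redundant.
3 redundant: L2, L4, L7.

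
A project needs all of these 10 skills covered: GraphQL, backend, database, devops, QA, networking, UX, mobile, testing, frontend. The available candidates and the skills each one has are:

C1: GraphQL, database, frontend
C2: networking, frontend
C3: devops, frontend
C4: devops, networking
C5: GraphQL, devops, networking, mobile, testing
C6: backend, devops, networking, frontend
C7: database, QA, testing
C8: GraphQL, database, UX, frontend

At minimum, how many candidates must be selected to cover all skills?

4

C5, C6, C7, C8 together cover {GraphQL, backend, database, devops, QA, networking, UX, mobile, testing, frontend} — every skill.
No 3 of the 8 candidates cover everything (all 56 triples fall short), so 4 is minimum.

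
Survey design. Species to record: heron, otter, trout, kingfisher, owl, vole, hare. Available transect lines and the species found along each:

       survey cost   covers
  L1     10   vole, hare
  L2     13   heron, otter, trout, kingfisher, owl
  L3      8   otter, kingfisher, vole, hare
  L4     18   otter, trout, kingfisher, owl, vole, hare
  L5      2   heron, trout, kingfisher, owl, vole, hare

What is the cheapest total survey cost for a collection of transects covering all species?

10

L3, L5 cover every species at survey cost 8 + 2 = 10.
Any cover uses at least 2 transects; among all covering selections none totals below 10.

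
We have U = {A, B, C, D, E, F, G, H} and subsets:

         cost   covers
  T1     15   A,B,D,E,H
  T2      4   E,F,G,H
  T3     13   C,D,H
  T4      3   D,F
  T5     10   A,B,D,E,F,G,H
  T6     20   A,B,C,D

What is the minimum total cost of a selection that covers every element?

23

T3, T5 cover every element at cost 13 + 10 = 23.
Any cover uses at least 2 sets; among all covering selections none totals below 23.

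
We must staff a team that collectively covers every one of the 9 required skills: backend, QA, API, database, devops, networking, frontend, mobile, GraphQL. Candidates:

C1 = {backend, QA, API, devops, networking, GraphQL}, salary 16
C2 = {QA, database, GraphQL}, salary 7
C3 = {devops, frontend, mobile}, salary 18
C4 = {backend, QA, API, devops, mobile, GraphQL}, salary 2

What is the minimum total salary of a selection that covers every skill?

C1, C2, C3 cover every skill at salary 16 + 7 + 18 = 41.
Any cover uses at least 3 candidates; among all covering selections none totals below 41.

41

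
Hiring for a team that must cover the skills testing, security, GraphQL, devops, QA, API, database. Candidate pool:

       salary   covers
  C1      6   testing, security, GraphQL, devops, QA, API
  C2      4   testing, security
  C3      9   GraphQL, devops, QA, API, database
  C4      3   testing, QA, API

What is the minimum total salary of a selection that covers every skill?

C2, C3 cover every skill at salary 4 + 9 = 13.
Any cover uses at least 2 candidates; among all covering selections none totals below 13.
Greedy by coverage-per-salary would pick C1, C3 for 15 — worse than the optimum 13.

13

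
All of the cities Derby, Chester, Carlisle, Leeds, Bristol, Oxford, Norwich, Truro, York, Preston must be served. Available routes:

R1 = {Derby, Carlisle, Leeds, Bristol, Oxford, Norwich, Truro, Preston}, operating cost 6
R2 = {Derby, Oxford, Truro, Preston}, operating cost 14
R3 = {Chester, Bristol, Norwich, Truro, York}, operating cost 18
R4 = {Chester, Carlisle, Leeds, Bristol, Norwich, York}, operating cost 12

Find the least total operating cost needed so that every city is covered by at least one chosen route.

R1, R4 cover every city at operating cost 6 + 12 = 18.
Any cover uses at least 2 routes; among all covering selections none totals below 18.

18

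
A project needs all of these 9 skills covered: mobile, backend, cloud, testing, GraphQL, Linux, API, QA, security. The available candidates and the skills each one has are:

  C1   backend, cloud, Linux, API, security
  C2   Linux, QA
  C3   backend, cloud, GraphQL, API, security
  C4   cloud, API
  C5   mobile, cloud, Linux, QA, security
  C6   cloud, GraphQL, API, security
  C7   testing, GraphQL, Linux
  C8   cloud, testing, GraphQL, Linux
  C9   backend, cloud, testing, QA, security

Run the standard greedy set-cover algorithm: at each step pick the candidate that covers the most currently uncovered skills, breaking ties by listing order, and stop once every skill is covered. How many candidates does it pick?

3

Pick 1: C1 covers 5 new skills (backend, cloud, Linux, API, security).
Pick 2: C5 covers 2 new skills (mobile, QA).
Pick 3: C7 covers 2 new skills (testing, GraphQL).
Greedy uses 3 candidates.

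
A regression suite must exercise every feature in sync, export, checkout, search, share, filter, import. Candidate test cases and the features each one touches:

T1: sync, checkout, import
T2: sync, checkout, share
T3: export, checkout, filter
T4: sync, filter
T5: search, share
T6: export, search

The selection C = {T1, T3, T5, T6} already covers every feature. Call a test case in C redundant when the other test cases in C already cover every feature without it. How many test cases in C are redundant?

Drop T1: sync, import uncovered — not redundant.
Drop T3: filter uncovered — not redundant.
Drop T5: share uncovered — not redundant.
Drop T6: the rest still cover every feature — redundant.
1 redundant: T6.

1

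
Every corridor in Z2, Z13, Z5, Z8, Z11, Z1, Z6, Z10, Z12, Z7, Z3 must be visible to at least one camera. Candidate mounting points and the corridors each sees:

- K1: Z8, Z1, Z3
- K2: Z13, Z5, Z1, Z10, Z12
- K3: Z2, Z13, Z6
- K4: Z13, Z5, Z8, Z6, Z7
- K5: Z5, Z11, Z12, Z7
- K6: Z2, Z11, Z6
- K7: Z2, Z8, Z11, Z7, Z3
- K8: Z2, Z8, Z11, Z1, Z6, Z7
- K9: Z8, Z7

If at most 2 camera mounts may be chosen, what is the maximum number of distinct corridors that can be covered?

Choosing K2, K7 covers {Z2, Z13, Z5, Z8, Z11, Z1, Z10, Z12, Z7, Z3} — 10 corridors.
No choice of 2 camera mounts does better; here Z6 is left uncovered.

10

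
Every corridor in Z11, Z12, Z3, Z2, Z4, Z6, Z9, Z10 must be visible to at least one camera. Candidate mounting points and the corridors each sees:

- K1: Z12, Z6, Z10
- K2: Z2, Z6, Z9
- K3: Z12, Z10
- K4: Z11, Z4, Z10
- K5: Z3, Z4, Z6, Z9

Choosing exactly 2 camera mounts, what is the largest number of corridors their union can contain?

6

Choosing K1, K5 covers {Z12, Z3, Z4, Z6, Z9, Z10} — 6 corridors.
No choice of 2 camera mounts does better; here Z11, Z2 are left uncovered.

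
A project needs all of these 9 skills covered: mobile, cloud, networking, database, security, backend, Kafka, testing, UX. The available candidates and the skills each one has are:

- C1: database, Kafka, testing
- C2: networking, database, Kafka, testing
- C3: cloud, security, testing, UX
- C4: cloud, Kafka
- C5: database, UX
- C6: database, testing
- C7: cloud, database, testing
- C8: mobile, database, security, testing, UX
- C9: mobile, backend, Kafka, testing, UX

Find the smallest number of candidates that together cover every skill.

3

C2, C3, C9 together cover {mobile, cloud, networking, database, security, backend, Kafka, testing, UX} — every skill.
No 2 of the 9 candidates cover everything (all 36 pairs fall short), so 3 is minimum.
Greedy (largest uncovered first) would take C8, C2, C3, C9 — 4 candidates — but 3 suffice.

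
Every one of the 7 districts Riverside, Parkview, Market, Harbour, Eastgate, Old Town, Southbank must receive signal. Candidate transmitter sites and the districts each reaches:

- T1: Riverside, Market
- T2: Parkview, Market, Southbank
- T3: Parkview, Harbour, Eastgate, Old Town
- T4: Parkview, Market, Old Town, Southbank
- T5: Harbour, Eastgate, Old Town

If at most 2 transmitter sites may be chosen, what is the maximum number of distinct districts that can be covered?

Choosing T1, T3 covers {Riverside, Parkview, Market, Harbour, Eastgate, Old Town} — 6 districts.
No choice of 2 transmitter sites does better; here Southbank is left uncovered.

6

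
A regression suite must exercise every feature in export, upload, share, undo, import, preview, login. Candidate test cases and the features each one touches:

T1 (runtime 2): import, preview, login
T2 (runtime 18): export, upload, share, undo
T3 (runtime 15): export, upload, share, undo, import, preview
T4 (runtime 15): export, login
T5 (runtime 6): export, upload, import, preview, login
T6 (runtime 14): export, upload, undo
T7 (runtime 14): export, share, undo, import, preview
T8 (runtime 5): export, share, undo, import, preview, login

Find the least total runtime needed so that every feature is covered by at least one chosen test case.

T5, T8 cover every feature at runtime 6 + 5 = 11.
Any cover uses at least 2 test cases; among all covering selections none totals below 11.
Greedy by coverage-per-runtime would pick T1, T8, T5 for 13 — worse than the optimum 11.

11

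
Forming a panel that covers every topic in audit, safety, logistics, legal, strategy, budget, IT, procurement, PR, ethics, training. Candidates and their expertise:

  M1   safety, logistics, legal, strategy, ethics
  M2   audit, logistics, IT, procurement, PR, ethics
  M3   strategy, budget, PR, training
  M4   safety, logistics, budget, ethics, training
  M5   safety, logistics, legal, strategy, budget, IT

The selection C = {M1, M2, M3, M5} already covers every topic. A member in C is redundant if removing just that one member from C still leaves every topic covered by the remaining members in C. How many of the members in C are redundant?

2

Drop M1: the rest still cover every topic — redundant.
Drop M2: audit, procurement uncovered — not redundant.
Drop M3: training uncovered — not redundant.
Drop M5: the rest still cover every topic — redundant.
2 redundant: M1, M5.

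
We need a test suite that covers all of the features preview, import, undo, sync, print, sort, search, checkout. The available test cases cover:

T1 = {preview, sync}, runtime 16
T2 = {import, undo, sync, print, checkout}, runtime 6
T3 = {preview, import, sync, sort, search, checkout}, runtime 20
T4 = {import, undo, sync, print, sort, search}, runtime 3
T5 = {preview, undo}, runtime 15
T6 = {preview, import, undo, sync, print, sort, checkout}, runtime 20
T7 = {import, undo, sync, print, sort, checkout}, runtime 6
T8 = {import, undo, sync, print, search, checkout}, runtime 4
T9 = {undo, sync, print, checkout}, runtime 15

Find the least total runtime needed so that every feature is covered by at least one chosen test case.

22

T4, T5, T8 cover every feature at runtime 3 + 15 + 4 = 22.
Any cover uses at least 2 test cases; among all covering selections none totals below 22.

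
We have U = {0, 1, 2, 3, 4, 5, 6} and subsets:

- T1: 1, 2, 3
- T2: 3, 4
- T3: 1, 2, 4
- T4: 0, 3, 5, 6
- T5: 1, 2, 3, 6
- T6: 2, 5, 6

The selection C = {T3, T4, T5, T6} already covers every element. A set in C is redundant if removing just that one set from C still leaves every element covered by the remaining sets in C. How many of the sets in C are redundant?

2

Drop T3: 4 uncovered — not redundant.
Drop T4: 0 uncovered — not redundant.
Drop T5: the rest still cover every element — redundant.
Drop T6: the rest still cover every element — redundant.
2 redundant: T5, T6.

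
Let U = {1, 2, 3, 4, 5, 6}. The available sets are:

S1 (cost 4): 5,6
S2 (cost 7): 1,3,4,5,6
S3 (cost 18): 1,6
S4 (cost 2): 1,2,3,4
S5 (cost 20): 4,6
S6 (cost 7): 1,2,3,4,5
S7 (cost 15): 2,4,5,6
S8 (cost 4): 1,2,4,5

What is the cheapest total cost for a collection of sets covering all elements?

6

S1, S4 cover every element at cost 4 + 2 = 6.
Any cover uses at least 2 sets; among all covering selections none totals below 6.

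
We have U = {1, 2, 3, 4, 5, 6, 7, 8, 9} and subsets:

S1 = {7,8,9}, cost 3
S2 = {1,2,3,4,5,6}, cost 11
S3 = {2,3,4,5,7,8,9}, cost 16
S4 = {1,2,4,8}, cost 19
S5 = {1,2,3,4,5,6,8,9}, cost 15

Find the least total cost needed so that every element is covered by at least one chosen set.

S1, S2 cover every element at cost 3 + 11 = 14.
Any cover uses at least 2 sets; among all covering selections none totals below 14.

14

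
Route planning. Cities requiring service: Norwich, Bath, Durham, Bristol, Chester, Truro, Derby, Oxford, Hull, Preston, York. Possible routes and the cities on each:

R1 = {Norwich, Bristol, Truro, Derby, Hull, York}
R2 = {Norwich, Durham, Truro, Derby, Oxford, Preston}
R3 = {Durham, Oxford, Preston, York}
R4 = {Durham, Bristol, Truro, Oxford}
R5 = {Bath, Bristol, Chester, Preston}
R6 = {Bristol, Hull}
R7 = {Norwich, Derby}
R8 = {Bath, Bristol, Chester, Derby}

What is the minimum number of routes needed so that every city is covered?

R1, R2, R5 together cover {Norwich, Bath, Durham, Bristol, Chester, Truro, Derby, Oxford, Hull, Preston, York} — every city.
No 2 of the 8 routes cover everything (all 28 pairs fall short), so 3 is minimum.

3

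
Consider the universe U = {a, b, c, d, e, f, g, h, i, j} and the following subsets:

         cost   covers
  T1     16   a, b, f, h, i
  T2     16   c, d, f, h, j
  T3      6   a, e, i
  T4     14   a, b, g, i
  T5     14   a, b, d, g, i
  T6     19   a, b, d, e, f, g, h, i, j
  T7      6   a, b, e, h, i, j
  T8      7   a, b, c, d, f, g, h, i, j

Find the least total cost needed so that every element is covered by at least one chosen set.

T3, T8 cover every element at cost 6 + 7 = 13.
Any cover uses at least 2 sets; among all covering selections none totals below 13.

13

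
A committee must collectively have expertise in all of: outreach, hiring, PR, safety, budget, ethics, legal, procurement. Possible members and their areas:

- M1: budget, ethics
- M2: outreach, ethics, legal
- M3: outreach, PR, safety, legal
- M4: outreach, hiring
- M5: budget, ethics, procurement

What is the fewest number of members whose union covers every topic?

M3, M4, M5 together cover {outreach, hiring, PR, safety, budget, ethics, legal, procurement} — every topic.
No 2 of the 5 members cover everything (all 10 pairs fall short), so 3 is minimum.

3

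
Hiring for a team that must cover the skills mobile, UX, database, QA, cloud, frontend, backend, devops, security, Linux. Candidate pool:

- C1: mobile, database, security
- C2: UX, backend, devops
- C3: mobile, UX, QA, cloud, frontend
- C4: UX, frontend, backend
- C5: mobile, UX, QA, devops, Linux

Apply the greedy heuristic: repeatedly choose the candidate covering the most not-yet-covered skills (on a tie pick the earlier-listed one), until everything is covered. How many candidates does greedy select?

4

Pick 1: C3 covers 5 new skills (mobile, UX, QA, cloud, frontend).
Pick 2: C1 covers 2 new skills (database, security).
Pick 3: C2 covers 2 new skills (backend, devops).
Pick 4: C5 covers 1 new skills (Linux).
Greedy uses 4 candidates.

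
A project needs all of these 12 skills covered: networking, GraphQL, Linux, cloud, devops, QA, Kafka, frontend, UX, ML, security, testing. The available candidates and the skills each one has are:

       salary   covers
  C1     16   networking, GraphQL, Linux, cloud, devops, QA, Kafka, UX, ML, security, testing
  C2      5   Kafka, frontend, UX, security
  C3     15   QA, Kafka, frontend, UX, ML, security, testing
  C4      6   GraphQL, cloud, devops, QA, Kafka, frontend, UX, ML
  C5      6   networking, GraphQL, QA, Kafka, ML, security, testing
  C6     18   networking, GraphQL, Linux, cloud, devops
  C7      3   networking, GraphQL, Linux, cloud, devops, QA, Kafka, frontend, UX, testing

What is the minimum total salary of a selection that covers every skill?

C5, C7 cover every skill at salary 6 + 3 = 9.
Any cover uses at least 2 candidates; among all covering selections none totals below 9.

9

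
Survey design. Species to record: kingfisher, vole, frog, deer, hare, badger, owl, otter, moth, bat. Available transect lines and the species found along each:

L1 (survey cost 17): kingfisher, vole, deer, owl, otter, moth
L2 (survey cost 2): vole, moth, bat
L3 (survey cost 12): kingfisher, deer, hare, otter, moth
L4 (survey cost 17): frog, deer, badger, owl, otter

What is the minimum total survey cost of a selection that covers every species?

31

L2, L3, L4 cover every species at survey cost 2 + 12 + 17 = 31.
Any cover uses at least 3 transects; among all covering selections none totals below 31.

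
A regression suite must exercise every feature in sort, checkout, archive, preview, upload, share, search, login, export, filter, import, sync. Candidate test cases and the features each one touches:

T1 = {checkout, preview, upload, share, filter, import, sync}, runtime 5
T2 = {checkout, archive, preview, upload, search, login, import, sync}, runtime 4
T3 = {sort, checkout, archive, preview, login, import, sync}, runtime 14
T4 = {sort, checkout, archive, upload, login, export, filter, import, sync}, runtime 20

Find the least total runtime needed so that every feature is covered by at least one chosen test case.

29

T1, T2, T4 cover every feature at runtime 5 + 4 + 20 = 29.
Any cover uses at least 3 test cases; among all covering selections none totals below 29.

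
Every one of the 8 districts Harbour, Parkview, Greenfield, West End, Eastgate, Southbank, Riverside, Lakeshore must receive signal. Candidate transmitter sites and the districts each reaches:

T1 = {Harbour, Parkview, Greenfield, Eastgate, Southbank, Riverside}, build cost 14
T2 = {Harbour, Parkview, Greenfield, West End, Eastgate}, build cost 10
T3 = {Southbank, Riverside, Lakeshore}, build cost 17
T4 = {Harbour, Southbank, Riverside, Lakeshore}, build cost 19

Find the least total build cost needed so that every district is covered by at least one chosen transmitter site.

T2, T3 cover every district at build cost 10 + 17 = 27.
Any cover uses at least 2 transmitter sites; among all covering selections none totals below 27.

27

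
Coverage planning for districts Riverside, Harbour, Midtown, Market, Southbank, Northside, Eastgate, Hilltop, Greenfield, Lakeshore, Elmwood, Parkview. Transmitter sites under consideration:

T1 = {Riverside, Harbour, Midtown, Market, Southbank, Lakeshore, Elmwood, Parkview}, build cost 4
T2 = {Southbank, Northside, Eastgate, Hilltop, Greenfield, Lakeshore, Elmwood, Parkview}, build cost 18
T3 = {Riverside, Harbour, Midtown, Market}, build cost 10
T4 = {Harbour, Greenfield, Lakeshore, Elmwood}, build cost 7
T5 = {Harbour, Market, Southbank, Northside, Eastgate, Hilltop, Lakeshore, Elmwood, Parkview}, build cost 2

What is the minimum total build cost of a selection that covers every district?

T1, T4, T5 cover every district at build cost 4 + 7 + 2 = 13.
Any cover uses at least 2 transmitter sites; among all covering selections none totals below 13.

13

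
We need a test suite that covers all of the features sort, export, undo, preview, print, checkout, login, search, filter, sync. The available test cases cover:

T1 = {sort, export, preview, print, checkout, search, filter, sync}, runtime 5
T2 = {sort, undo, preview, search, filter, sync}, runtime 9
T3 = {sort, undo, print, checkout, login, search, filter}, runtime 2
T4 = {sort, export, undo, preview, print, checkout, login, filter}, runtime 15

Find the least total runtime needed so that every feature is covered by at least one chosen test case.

T1, T3 cover every feature at runtime 5 + 2 = 7.
Any cover uses at least 2 test cases; among all covering selections none totals below 7.

7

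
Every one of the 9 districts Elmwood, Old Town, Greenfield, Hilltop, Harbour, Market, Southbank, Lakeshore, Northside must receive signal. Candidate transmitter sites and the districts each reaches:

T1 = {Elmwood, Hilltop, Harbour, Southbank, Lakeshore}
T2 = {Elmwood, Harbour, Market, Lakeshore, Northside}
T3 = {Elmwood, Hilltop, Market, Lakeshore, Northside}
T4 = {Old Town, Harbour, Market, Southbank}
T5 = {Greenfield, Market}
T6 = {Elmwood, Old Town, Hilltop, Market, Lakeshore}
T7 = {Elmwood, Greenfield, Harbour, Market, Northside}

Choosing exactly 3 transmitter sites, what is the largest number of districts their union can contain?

Choosing T1, T4, T7 covers {Elmwood, Old Town, Greenfield, Hilltop, Harbour, Market, Southbank, Lakeshore, Northside} — 9 districts.
That is all 9 districts.

9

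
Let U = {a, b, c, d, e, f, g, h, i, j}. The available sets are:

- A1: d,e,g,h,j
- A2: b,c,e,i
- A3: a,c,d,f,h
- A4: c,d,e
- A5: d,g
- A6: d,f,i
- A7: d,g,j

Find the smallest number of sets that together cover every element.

3

A1, A2, A3 together cover {a, b, c, d, e, f, g, h, i, j} — every element.
No 2 of the 7 sets cover everything (all 21 pairs fall short), so 3 is minimum.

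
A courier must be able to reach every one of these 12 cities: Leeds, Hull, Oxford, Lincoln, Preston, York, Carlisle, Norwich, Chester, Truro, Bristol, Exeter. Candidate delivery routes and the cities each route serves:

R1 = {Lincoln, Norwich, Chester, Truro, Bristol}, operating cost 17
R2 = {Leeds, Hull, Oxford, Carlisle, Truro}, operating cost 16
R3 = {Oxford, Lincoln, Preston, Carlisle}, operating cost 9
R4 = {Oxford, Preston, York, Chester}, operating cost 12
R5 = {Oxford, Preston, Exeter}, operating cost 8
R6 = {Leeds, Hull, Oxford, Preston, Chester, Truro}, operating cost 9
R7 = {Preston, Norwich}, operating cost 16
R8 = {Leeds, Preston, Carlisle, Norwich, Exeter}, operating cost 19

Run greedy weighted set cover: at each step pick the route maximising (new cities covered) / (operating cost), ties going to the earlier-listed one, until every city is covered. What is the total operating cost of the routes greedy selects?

Pick 1: R6 adds 6 new (Leeds, Hull, Oxford, Preston, Chester, Truro) at operating cost 9 (ratio 6/9).
Pick 2: R3 adds 2 new (Lincoln, Carlisle) at operating cost 9 (ratio 2/9).
Pick 3: R5 adds 1 new (Exeter) at operating cost 8 (ratio 1/8).
Pick 4: R1 adds 2 new (Norwich, Bristol) at operating cost 17 (ratio 2/17).
Pick 5: R4 adds 1 new (York) at operating cost 12 (ratio 1/12).
Greedy total operating cost: 9 + 9 + 8 + 17 + 12 = 55. (The true optimum is 53, so greedy overshoots here.)

55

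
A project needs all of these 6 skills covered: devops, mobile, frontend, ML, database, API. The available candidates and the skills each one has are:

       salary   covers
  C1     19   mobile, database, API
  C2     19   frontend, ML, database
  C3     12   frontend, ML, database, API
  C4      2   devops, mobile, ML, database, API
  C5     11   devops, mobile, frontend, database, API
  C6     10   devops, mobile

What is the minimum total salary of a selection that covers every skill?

C4, C5 cover every skill at salary 2 + 11 = 13.
Any cover uses at least 2 candidates; among all covering selections none totals below 13.

13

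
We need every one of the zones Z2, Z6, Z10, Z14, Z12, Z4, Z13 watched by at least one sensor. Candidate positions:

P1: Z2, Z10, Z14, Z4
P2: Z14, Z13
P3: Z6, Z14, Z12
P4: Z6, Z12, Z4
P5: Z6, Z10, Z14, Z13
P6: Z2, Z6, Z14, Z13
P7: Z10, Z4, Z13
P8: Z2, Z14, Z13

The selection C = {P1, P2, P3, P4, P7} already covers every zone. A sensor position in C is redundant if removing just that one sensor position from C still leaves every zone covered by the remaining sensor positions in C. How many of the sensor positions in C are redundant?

4

Drop P1: Z2 uncovered — not redundant.
Drop P2: the rest still cover every zone — redundant.
Drop P3: the rest still cover every zone — redundant.
Drop P4: the rest still cover every zone — redundant.
Drop P7: the rest still cover every zone — redundant.
4 redundant: P2, P3, P4, P7.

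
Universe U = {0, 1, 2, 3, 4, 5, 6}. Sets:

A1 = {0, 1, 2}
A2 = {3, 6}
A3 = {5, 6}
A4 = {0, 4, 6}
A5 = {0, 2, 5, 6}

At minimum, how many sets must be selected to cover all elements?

4

A1, A2, A3, A4 together cover {0, 1, 2, 3, 4, 5, 6} — every element.
No 3 of the 5 sets cover everything (all 10 triples fall short), so 4 is minimum.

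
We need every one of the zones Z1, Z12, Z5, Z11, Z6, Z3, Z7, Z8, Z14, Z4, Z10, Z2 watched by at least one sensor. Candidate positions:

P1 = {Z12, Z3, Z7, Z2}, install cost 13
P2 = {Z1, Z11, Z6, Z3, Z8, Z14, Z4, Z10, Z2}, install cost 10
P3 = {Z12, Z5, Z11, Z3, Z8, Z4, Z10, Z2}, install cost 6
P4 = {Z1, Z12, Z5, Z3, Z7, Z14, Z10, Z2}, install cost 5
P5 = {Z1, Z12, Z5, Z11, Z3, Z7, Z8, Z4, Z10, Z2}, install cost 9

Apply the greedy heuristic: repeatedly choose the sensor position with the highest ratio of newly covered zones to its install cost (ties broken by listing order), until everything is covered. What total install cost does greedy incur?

21

Pick 1: P4 adds 8 new (Z1, Z12, Z5, Z3, Z7, Z14, Z10, Z2) at install cost 5 (ratio 8/5).
Pick 2: P3 adds 3 new (Z11, Z8, Z4) at install cost 6 (ratio 3/6).
Pick 3: P2 adds 1 new (Z6) at install cost 10 (ratio 1/10).
Greedy total install cost: 5 + 6 + 10 = 21. (The true optimum is 15, so greedy overshoots here.)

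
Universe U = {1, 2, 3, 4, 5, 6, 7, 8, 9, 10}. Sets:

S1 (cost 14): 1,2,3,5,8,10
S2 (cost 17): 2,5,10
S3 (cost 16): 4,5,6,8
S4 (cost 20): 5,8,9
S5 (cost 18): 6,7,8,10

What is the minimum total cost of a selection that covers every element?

S1, S3, S4, S5 cover every element at cost 14 + 16 + 20 + 18 = 68.
Any cover uses at least 4 sets; among all covering selections none totals below 68.

68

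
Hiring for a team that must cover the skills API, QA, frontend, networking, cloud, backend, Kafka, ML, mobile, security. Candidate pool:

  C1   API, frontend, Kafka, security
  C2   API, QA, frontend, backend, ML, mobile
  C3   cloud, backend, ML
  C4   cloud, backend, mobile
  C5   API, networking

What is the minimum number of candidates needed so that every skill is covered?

C1, C2, C3, C5 together cover {API, QA, frontend, networking, cloud, backend, Kafka, ML, mobile, security} — every skill.
No 3 of the 5 candidates cover everything (all 10 triples fall short), so 4 is minimum.

4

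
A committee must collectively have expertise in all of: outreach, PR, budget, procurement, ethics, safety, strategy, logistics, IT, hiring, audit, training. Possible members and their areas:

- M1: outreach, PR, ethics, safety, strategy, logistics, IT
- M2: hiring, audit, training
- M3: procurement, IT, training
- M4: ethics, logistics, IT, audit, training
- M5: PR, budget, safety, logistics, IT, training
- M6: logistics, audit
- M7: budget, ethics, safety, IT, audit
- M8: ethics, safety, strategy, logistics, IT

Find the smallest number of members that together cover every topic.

4

M1, M2, M3, M5 together cover {outreach, PR, budget, procurement, ethics, safety, strategy, logistics, IT, hiring, audit, training} — every topic.
No 3 of the 8 members cover everything (all 56 triples fall short), so 4 is minimum.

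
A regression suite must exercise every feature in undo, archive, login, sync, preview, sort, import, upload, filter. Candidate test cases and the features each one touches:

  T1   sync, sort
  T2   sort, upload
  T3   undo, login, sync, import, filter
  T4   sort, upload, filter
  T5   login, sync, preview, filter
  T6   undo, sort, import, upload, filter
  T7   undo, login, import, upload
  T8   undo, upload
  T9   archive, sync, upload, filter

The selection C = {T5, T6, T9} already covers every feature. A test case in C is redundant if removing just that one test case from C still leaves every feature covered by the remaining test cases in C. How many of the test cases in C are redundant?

0

Drop T5: login, preview uncovered — not redundant.
Drop T6: undo, sort, import uncovered — not redundant.
Drop T9: archive uncovered — not redundant.
None of the test cases in C is redundant.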